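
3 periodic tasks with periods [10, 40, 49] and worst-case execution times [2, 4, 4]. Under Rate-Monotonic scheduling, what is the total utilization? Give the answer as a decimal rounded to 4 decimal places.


Compute individual utilizations (exact fractions):
  Task 1: C/T = 2/10 = 1/5 (approx. 0.2)
  Task 2: C/T = 4/40 = 1/10 (approx. 0.1)
  Task 3: C/T = 4/49 (approx. 0.0816)
Total utilization U = 1/5 + 1/10 + 4/49 = 187/490
Rounded to 4 decimal places: U = 0.3816
RM (Liu & Layland) bound for 3 tasks = 0.779763; compare with U = 187/490 (approx. 0.381633)
U <= bound, so schedulable by RM sufficient condition.

0.3816


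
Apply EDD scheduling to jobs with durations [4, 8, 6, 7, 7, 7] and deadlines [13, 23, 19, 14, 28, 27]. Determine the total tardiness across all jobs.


Sort by due date (EDD order): [(4, 13), (7, 14), (6, 19), (8, 23), (7, 27), (7, 28)]
Compute completion times and tardiness:
  Job 1: p=4, d=13, C=4, tardiness=max(0,4-13)=0
  Job 2: p=7, d=14, C=11, tardiness=max(0,11-14)=0
  Job 3: p=6, d=19, C=17, tardiness=max(0,17-19)=0
  Job 4: p=8, d=23, C=25, tardiness=max(0,25-23)=2
  Job 5: p=7, d=27, C=32, tardiness=max(0,32-27)=5
  Job 6: p=7, d=28, C=39, tardiness=max(0,39-28)=11
Total tardiness = 18

18


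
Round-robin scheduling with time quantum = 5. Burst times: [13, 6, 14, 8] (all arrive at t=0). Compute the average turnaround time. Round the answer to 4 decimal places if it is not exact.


Time quantum = 5
Execution trace:
  J1 runs 5 units, time = 5
  J2 runs 5 units, time = 10
  J3 runs 5 units, time = 15
  J4 runs 5 units, time = 20
  J1 runs 5 units, time = 25
  J2 runs 1 units, time = 26
  J3 runs 5 units, time = 31
  J4 runs 3 units, time = 34
  J1 runs 3 units, time = 37
  J3 runs 4 units, time = 41
Finish times: [37, 26, 41, 34]
Average turnaround = 138/4 = 34.5

34.5


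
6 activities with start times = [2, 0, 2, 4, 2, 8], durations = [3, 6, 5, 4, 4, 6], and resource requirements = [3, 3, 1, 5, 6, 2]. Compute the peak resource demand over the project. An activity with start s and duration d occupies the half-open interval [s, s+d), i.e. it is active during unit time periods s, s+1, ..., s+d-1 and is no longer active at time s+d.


Each activity i is active on [start_i, start_i + duration_i).
Compute total resource usage per time slot:
  t=0: active resources = [3], total = 3
  t=1: active resources = [3], total = 3
  t=2: active resources = [3, 3, 1, 6], total = 13
  t=3: active resources = [3, 3, 1, 6], total = 13
  t=4: active resources = [3, 3, 1, 5, 6], total = 18
  t=5: active resources = [3, 1, 5, 6], total = 15
  t=6: active resources = [1, 5], total = 6
  t=7: active resources = [5], total = 5
  t=8: active resources = [2], total = 2
  t=9: active resources = [2], total = 2
  t=10: active resources = [2], total = 2
  t=11: active resources = [2], total = 2
  t=12: active resources = [2], total = 2
  t=13: active resources = [2], total = 2
Peak resource demand = 18

18


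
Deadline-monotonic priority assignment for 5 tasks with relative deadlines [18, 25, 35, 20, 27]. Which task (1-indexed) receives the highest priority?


Sort tasks by relative deadline (ascending):
  Task 1: deadline = 18
  Task 4: deadline = 20
  Task 2: deadline = 25
  Task 5: deadline = 27
  Task 3: deadline = 35
Priority order (highest first): [1, 4, 2, 5, 3]
Highest priority task = 1

1


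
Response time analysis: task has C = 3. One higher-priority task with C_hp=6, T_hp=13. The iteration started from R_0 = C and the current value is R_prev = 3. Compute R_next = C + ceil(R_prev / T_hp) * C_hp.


R_next = C + ceil(R_prev / T_hp) * C_hp
ceil(3 / 13) = ceil(0.2308) = 1
Interference = 1 * 6 = 6
R_next = 3 + 6 = 9

9


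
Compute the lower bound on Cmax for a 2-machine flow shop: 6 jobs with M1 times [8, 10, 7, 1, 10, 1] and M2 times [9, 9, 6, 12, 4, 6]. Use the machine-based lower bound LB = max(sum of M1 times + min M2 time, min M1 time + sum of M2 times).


LB1 = sum(M1 times) + min(M2 times) = 37 + 4 = 41
LB2 = min(M1 times) + sum(M2 times) = 1 + 46 = 47
Lower bound = max(LB1, LB2) = max(41, 47) = 47

47


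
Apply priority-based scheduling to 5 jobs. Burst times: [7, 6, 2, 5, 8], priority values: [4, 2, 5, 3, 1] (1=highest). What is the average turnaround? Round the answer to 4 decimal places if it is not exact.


Sort by priority (ascending = highest first):
Order: [(1, 8), (2, 6), (3, 5), (4, 7), (5, 2)]
Completion times:
  Priority 1, burst=8, C=8
  Priority 2, burst=6, C=14
  Priority 3, burst=5, C=19
  Priority 4, burst=7, C=26
  Priority 5, burst=2, C=28
Average turnaround = 95/5 = 19.0

19.0


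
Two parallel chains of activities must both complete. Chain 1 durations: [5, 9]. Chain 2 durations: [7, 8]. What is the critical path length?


Path A total = 5 + 9 = 14
Path B total = 7 + 8 = 15
Critical path = longest path = max(14, 15) = 15

15


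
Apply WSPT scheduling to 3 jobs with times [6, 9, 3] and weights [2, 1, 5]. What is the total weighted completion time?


Compute p/w ratios and sort ascending (WSPT): [(3, 5), (6, 2), (9, 1)]
Compute weighted completion times:
  Job (p=3,w=5): C=3, w*C=5*3=15
  Job (p=6,w=2): C=9, w*C=2*9=18
  Job (p=9,w=1): C=18, w*C=1*18=18
Total weighted completion time = 51

51


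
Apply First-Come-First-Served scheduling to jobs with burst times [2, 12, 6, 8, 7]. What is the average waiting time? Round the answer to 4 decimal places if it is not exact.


FCFS order (as given): [2, 12, 6, 8, 7]
Waiting times:
  Job 1: wait = 0
  Job 2: wait = 2
  Job 3: wait = 14
  Job 4: wait = 20
  Job 5: wait = 28
Sum of waiting times = 64
Average waiting time = 64/5 = 12.8

12.8


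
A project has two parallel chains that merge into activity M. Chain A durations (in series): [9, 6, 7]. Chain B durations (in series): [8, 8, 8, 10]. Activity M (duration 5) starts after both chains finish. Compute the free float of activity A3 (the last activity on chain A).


ES(A3) = sum of predecessors on chain A = 15
EF(A3) = ES + duration = 15 + 7 = 22
Successor of A3 is M. ES(M) = max(sum(A), sum(B)) = max(22, 34) = 34
Free float = ES(successor) - EF(current) = 34 - 22 = 12

12


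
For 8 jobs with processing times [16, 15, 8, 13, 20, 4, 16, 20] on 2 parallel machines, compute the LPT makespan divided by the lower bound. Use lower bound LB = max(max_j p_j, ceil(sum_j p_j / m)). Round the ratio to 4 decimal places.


LPT order: [20, 20, 16, 16, 15, 13, 8, 4]
Machine loads after assignment: [55, 57]
LPT makespan = 57
Lower bound = max(max_job, ceil(total/2)) = max(20, 56) = 56
Ratio = 57 / 56 = 1.0179

1.0179


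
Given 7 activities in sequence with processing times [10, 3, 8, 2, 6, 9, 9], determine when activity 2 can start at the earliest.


Activity 2 starts after activities 1 through 1 complete.
Predecessor durations: [10]
ES = 10 = 10

10


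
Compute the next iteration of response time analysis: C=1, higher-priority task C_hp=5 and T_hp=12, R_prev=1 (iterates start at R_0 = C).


R_next = C + ceil(R_prev / T_hp) * C_hp
ceil(1 / 12) = ceil(0.0833) = 1
Interference = 1 * 5 = 5
R_next = 1 + 5 = 6

6


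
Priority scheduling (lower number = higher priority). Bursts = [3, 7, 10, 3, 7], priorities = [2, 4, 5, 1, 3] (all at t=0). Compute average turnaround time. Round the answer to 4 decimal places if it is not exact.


Sort by priority (ascending = highest first):
Order: [(1, 3), (2, 3), (3, 7), (4, 7), (5, 10)]
Completion times:
  Priority 1, burst=3, C=3
  Priority 2, burst=3, C=6
  Priority 3, burst=7, C=13
  Priority 4, burst=7, C=20
  Priority 5, burst=10, C=30
Average turnaround = 72/5 = 14.4

14.4


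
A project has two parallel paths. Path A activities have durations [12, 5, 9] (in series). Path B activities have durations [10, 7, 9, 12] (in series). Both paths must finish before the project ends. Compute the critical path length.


Path A total = 12 + 5 + 9 = 26
Path B total = 10 + 7 + 9 + 12 = 38
Critical path = longest path = max(26, 38) = 38

38


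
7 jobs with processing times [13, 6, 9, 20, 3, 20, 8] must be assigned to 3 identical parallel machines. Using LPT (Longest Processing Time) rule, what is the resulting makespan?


Sort jobs in decreasing order (LPT): [20, 20, 13, 9, 8, 6, 3]
Assign each job to the least loaded machine:
  Machine 1: jobs [20, 8], load = 28
  Machine 2: jobs [20, 6], load = 26
  Machine 3: jobs [13, 9, 3], load = 25
Makespan = max load = 28

28


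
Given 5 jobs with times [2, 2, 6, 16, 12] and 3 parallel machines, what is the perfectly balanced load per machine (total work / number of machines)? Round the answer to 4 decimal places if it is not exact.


Total processing time = 2 + 2 + 6 + 16 + 12 = 38
Number of machines = 3
Ideal balanced load = 38 / 3 = 12.6667

12.6667


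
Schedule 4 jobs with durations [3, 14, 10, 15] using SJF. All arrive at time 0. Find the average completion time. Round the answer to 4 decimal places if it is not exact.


SJF order (ascending): [3, 10, 14, 15]
Completion times:
  Job 1: burst=3, C=3
  Job 2: burst=10, C=13
  Job 3: burst=14, C=27
  Job 4: burst=15, C=42
Average completion = 85/4 = 21.25

21.25


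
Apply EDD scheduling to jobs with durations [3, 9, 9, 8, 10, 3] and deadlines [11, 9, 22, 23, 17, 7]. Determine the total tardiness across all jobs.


Sort by due date (EDD order): [(3, 7), (9, 9), (3, 11), (10, 17), (9, 22), (8, 23)]
Compute completion times and tardiness:
  Job 1: p=3, d=7, C=3, tardiness=max(0,3-7)=0
  Job 2: p=9, d=9, C=12, tardiness=max(0,12-9)=3
  Job 3: p=3, d=11, C=15, tardiness=max(0,15-11)=4
  Job 4: p=10, d=17, C=25, tardiness=max(0,25-17)=8
  Job 5: p=9, d=22, C=34, tardiness=max(0,34-22)=12
  Job 6: p=8, d=23, C=42, tardiness=max(0,42-23)=19
Total tardiness = 46

46


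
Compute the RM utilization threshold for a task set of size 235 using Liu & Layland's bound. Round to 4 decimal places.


Compute 2^(1/235) = 1.0029539167
Subtract 1: 1.0029539167 - 1 = 0.0029539167
Multiply by n: 235 * 0.0029539167 = 0.6941704245
Round to 4 dp: 0.6942

0.6942


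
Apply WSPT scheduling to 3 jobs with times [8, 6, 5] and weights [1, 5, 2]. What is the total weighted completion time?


Compute p/w ratios and sort ascending (WSPT): [(6, 5), (5, 2), (8, 1)]
Compute weighted completion times:
  Job (p=6,w=5): C=6, w*C=5*6=30
  Job (p=5,w=2): C=11, w*C=2*11=22
  Job (p=8,w=1): C=19, w*C=1*19=19
Total weighted completion time = 71

71


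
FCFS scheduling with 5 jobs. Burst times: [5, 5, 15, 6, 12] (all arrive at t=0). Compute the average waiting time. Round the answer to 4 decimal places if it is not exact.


FCFS order (as given): [5, 5, 15, 6, 12]
Waiting times:
  Job 1: wait = 0
  Job 2: wait = 5
  Job 3: wait = 10
  Job 4: wait = 25
  Job 5: wait = 31
Sum of waiting times = 71
Average waiting time = 71/5 = 14.2

14.2


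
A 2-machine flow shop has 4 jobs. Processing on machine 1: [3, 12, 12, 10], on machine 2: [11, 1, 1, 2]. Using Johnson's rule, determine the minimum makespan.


Apply Johnson's rule:
  Group 1 (a <= b): [(1, 3, 11)]
  Group 2 (a > b): [(4, 10, 2), (2, 12, 1), (3, 12, 1)]
Optimal job order: [1, 4, 2, 3]
Schedule:
  Job 1: M1 done at 3, M2 done at 14
  Job 4: M1 done at 13, M2 done at 16
  Job 2: M1 done at 25, M2 done at 26
  Job 3: M1 done at 37, M2 done at 38
Makespan = 38

38


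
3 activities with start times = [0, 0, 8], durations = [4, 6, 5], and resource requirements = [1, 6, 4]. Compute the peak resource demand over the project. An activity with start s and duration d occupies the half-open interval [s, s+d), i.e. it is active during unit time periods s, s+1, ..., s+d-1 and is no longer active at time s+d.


Each activity i is active on [start_i, start_i + duration_i).
Compute total resource usage per time slot:
  t=0: active resources = [1, 6], total = 7
  t=1: active resources = [1, 6], total = 7
  t=2: active resources = [1, 6], total = 7
  t=3: active resources = [1, 6], total = 7
  t=4: active resources = [6], total = 6
  t=5: active resources = [6], total = 6
  t=6: active resources = [], total = 0
  t=7: active resources = [], total = 0
  t=8: active resources = [4], total = 4
  t=9: active resources = [4], total = 4
  t=10: active resources = [4], total = 4
  t=11: active resources = [4], total = 4
  t=12: active resources = [4], total = 4
Peak resource demand = 7

7


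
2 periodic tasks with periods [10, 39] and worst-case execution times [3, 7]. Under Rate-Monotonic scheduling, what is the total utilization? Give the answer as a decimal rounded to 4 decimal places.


Compute individual utilizations (exact fractions):
  Task 1: C/T = 3/10 (approx. 0.3)
  Task 2: C/T = 7/39 (approx. 0.1795)
Total utilization U = 3/10 + 7/39 = 187/390
Rounded to 4 decimal places: U = 0.4795
RM (Liu & Layland) bound for 2 tasks = 0.828427; compare with U = 187/390 (approx. 0.479487)
U <= bound, so schedulable by RM sufficient condition.

0.4795


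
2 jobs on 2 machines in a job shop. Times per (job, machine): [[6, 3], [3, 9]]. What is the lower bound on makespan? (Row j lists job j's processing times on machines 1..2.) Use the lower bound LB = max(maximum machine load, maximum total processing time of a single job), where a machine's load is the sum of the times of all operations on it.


Machine loads:
  Machine 1: 6 + 3 = 9
  Machine 2: 3 + 9 = 12
Max machine load = 12
Job totals:
  Job 1: 9
  Job 2: 12
Max job total = 12
Lower bound = max(12, 12) = 12

12


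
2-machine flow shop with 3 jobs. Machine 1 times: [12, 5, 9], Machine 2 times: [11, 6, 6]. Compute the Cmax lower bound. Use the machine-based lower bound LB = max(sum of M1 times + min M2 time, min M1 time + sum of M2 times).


LB1 = sum(M1 times) + min(M2 times) = 26 + 6 = 32
LB2 = min(M1 times) + sum(M2 times) = 5 + 23 = 28
Lower bound = max(LB1, LB2) = max(32, 28) = 32

32


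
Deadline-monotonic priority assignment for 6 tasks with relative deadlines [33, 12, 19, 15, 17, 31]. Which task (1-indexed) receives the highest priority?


Sort tasks by relative deadline (ascending):
  Task 2: deadline = 12
  Task 4: deadline = 15
  Task 5: deadline = 17
  Task 3: deadline = 19
  Task 6: deadline = 31
  Task 1: deadline = 33
Priority order (highest first): [2, 4, 5, 3, 6, 1]
Highest priority task = 2

2


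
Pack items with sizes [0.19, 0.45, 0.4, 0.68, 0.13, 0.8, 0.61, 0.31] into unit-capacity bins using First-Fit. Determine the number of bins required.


Place items sequentially using First-Fit:
  Item 0.19 -> new Bin 1
  Item 0.45 -> Bin 1 (now 0.64)
  Item 0.4 -> new Bin 2
  Item 0.68 -> new Bin 3
  Item 0.13 -> Bin 1 (now 0.77)
  Item 0.8 -> new Bin 4
  Item 0.61 -> new Bin 5
  Item 0.31 -> Bin 2 (now 0.71)
Total bins used = 5

5


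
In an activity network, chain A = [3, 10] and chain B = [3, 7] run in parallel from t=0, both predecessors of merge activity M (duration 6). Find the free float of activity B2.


ES(B2) = sum of predecessors on chain B = 3
EF(B2) = ES + duration = 3 + 7 = 10
Successor of B2 is M. ES(M) = max(sum(A), sum(B)) = max(13, 10) = 13
Free float = ES(successor) - EF(current) = 13 - 10 = 3

3


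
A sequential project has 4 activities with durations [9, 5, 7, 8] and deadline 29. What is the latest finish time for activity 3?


LF(activity 3) = deadline - sum of successor durations
Successors: activities 4 through 4 with durations [8]
Sum of successor durations = 8
LF = 29 - 8 = 21

21


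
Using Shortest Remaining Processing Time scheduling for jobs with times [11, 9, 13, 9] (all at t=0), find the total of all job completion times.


Since all jobs arrive at t=0, SRPT equals SPT ordering.
SPT order: [9, 9, 11, 13]
Completion times:
  Job 1: p=9, C=9
  Job 2: p=9, C=18
  Job 3: p=11, C=29
  Job 4: p=13, C=42
Total completion time = 9 + 18 + 29 + 42 = 98

98


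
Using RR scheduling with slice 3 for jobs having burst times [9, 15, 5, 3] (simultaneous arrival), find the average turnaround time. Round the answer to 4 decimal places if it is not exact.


Time quantum = 3
Execution trace:
  J1 runs 3 units, time = 3
  J2 runs 3 units, time = 6
  J3 runs 3 units, time = 9
  J4 runs 3 units, time = 12
  J1 runs 3 units, time = 15
  J2 runs 3 units, time = 18
  J3 runs 2 units, time = 20
  J1 runs 3 units, time = 23
  J2 runs 3 units, time = 26
  J2 runs 3 units, time = 29
  J2 runs 3 units, time = 32
Finish times: [23, 32, 20, 12]
Average turnaround = 87/4 = 21.75

21.75


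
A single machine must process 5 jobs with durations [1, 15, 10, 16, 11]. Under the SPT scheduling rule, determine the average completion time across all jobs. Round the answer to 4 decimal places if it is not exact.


Sort jobs by processing time (SPT order): [1, 10, 11, 15, 16]
Compute completion times sequentially:
  Job 1: processing = 1, completes at 1
  Job 2: processing = 10, completes at 11
  Job 3: processing = 11, completes at 22
  Job 4: processing = 15, completes at 37
  Job 5: processing = 16, completes at 53
Sum of completion times = 124
Average completion time = 124/5 = 24.8

24.8


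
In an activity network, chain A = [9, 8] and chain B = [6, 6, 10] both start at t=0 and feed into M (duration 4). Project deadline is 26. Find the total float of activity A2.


Forward pass: ES(A2) = sum of predecessors on chain A = 9
EF = ES + duration = 9 + 8 = 17
Backward pass: LF(M) = deadline = 26; LS(M) = 26 - 4 = 22
LF(A2) = LS(M) - sum(successors on chain A) = 22 - 0 = 22
LS = LF - duration = 22 - 8 = 14
Total float = LS - ES = 14 - 9 = 5

5


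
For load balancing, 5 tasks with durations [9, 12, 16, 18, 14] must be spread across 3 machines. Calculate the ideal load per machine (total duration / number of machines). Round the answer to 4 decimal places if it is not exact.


Total processing time = 9 + 12 + 16 + 18 + 14 = 69
Number of machines = 3
Ideal balanced load = 69 / 3 = 23.0

23.0


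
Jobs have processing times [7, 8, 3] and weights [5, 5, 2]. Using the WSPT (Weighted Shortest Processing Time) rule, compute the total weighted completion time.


Compute p/w ratios and sort ascending (WSPT): [(7, 5), (3, 2), (8, 5)]
Compute weighted completion times:
  Job (p=7,w=5): C=7, w*C=5*7=35
  Job (p=3,w=2): C=10, w*C=2*10=20
  Job (p=8,w=5): C=18, w*C=5*18=90
Total weighted completion time = 145

145


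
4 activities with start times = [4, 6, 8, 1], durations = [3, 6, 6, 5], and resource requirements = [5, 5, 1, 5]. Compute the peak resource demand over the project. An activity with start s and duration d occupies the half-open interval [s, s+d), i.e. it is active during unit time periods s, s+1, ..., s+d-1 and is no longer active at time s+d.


Each activity i is active on [start_i, start_i + duration_i).
Compute total resource usage per time slot:
  t=0: active resources = [], total = 0
  t=1: active resources = [5], total = 5
  t=2: active resources = [5], total = 5
  t=3: active resources = [5], total = 5
  t=4: active resources = [5, 5], total = 10
  t=5: active resources = [5, 5], total = 10
  t=6: active resources = [5, 5], total = 10
  t=7: active resources = [5], total = 5
  t=8: active resources = [5, 1], total = 6
  t=9: active resources = [5, 1], total = 6
  t=10: active resources = [5, 1], total = 6
  t=11: active resources = [5, 1], total = 6
  t=12: active resources = [1], total = 1
  t=13: active resources = [1], total = 1
Peak resource demand = 10

10


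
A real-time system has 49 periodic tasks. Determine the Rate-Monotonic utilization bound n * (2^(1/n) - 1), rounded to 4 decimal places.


Compute 2^(1/49) = 1.0142463870
Subtract 1: 1.0142463870 - 1 = 0.0142463870
Multiply by n: 49 * 0.0142463870 = 0.6980729630
Round to 4 dp: 0.6981

0.6981


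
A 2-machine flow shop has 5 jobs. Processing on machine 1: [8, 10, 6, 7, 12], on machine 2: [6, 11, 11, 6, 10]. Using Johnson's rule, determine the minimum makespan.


Apply Johnson's rule:
  Group 1 (a <= b): [(3, 6, 11), (2, 10, 11)]
  Group 2 (a > b): [(5, 12, 10), (1, 8, 6), (4, 7, 6)]
Optimal job order: [3, 2, 5, 1, 4]
Schedule:
  Job 3: M1 done at 6, M2 done at 17
  Job 2: M1 done at 16, M2 done at 28
  Job 5: M1 done at 28, M2 done at 38
  Job 1: M1 done at 36, M2 done at 44
  Job 4: M1 done at 43, M2 done at 50
Makespan = 50

50


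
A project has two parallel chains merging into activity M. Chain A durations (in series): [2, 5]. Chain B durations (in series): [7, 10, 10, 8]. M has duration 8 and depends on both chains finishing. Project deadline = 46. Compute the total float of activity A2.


Forward pass: ES(A2) = sum of predecessors on chain A = 2
EF = ES + duration = 2 + 5 = 7
Backward pass: LF(M) = deadline = 46; LS(M) = 46 - 8 = 38
LF(A2) = LS(M) - sum(successors on chain A) = 38 - 0 = 38
LS = LF - duration = 38 - 5 = 33
Total float = LS - ES = 33 - 2 = 31

31


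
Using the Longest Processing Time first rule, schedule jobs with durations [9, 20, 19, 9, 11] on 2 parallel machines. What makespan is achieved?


Sort jobs in decreasing order (LPT): [20, 19, 11, 9, 9]
Assign each job to the least loaded machine:
  Machine 1: jobs [20, 9, 9], load = 38
  Machine 2: jobs [19, 11], load = 30
Makespan = max load = 38

38


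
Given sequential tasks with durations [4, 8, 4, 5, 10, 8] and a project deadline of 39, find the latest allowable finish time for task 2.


LF(activity 2) = deadline - sum of successor durations
Successors: activities 3 through 6 with durations [4, 5, 10, 8]
Sum of successor durations = 27
LF = 39 - 27 = 12

12


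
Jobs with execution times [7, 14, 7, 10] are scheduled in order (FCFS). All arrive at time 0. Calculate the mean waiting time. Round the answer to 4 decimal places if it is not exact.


FCFS order (as given): [7, 14, 7, 10]
Waiting times:
  Job 1: wait = 0
  Job 2: wait = 7
  Job 3: wait = 21
  Job 4: wait = 28
Sum of waiting times = 56
Average waiting time = 56/4 = 14.0

14.0


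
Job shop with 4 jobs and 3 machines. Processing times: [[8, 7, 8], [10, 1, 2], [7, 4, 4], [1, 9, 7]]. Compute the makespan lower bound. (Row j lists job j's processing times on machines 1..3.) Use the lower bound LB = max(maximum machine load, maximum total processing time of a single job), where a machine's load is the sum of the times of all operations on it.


Machine loads:
  Machine 1: 8 + 10 + 7 + 1 = 26
  Machine 2: 7 + 1 + 4 + 9 = 21
  Machine 3: 8 + 2 + 4 + 7 = 21
Max machine load = 26
Job totals:
  Job 1: 23
  Job 2: 13
  Job 3: 15
  Job 4: 17
Max job total = 23
Lower bound = max(26, 23) = 26

26


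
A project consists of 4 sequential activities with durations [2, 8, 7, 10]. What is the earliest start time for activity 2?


Activity 2 starts after activities 1 through 1 complete.
Predecessor durations: [2]
ES = 2 = 2

2


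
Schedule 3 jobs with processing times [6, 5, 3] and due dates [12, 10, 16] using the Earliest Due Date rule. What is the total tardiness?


Sort by due date (EDD order): [(5, 10), (6, 12), (3, 16)]
Compute completion times and tardiness:
  Job 1: p=5, d=10, C=5, tardiness=max(0,5-10)=0
  Job 2: p=6, d=12, C=11, tardiness=max(0,11-12)=0
  Job 3: p=3, d=16, C=14, tardiness=max(0,14-16)=0
Total tardiness = 0

0


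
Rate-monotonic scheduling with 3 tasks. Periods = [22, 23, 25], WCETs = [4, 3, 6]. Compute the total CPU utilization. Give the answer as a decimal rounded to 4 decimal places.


Compute individual utilizations (exact fractions):
  Task 1: C/T = 4/22 = 2/11 (approx. 0.1818)
  Task 2: C/T = 3/23 (approx. 0.1304)
  Task 3: C/T = 6/25 (approx. 0.24)
Total utilization U = 2/11 + 3/23 + 6/25 = 3493/6325
Rounded to 4 decimal places: U = 0.5523
RM (Liu & Layland) bound for 3 tasks = 0.779763; compare with U = 3493/6325 (approx. 0.552253)
U <= bound, so schedulable by RM sufficient condition.

0.5523


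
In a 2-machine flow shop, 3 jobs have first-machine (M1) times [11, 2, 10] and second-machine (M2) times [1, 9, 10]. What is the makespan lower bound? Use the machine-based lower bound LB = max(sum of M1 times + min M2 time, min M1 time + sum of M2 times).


LB1 = sum(M1 times) + min(M2 times) = 23 + 1 = 24
LB2 = min(M1 times) + sum(M2 times) = 2 + 20 = 22
Lower bound = max(LB1, LB2) = max(24, 22) = 24

24


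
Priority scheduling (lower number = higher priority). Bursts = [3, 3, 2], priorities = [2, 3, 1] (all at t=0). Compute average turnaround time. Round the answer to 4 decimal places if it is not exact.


Sort by priority (ascending = highest first):
Order: [(1, 2), (2, 3), (3, 3)]
Completion times:
  Priority 1, burst=2, C=2
  Priority 2, burst=3, C=5
  Priority 3, burst=3, C=8
Average turnaround = 15/3 = 5.0

5.0


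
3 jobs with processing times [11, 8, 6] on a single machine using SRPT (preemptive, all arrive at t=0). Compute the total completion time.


Since all jobs arrive at t=0, SRPT equals SPT ordering.
SPT order: [6, 8, 11]
Completion times:
  Job 1: p=6, C=6
  Job 2: p=8, C=14
  Job 3: p=11, C=25
Total completion time = 6 + 14 + 25 = 45

45


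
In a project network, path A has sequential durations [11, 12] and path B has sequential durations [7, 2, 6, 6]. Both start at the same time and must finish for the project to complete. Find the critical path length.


Path A total = 11 + 12 = 23
Path B total = 7 + 2 + 6 + 6 = 21
Critical path = longest path = max(23, 21) = 23

23


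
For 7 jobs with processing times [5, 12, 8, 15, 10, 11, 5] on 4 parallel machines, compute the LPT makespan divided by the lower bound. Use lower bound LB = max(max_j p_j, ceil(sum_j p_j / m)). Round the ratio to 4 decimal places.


LPT order: [15, 12, 11, 10, 8, 5, 5]
Machine loads after assignment: [15, 17, 16, 18]
LPT makespan = 18
Lower bound = max(max_job, ceil(total/4)) = max(15, 17) = 17
Ratio = 18 / 17 = 1.0588

1.0588


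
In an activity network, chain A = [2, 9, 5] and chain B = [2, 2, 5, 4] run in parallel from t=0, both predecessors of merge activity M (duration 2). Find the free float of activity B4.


ES(B4) = sum of predecessors on chain B = 9
EF(B4) = ES + duration = 9 + 4 = 13
Successor of B4 is M. ES(M) = max(sum(A), sum(B)) = max(16, 13) = 16
Free float = ES(successor) - EF(current) = 16 - 13 = 3

3


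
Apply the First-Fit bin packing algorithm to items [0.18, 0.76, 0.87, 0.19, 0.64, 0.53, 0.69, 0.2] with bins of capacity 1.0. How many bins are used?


Place items sequentially using First-Fit:
  Item 0.18 -> new Bin 1
  Item 0.76 -> Bin 1 (now 0.94)
  Item 0.87 -> new Bin 2
  Item 0.19 -> new Bin 3
  Item 0.64 -> Bin 3 (now 0.83)
  Item 0.53 -> new Bin 4
  Item 0.69 -> new Bin 5
  Item 0.2 -> Bin 4 (now 0.73)
Total bins used = 5

5


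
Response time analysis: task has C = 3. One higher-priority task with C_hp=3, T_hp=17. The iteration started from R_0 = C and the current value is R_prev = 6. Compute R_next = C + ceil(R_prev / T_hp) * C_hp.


R_next = C + ceil(R_prev / T_hp) * C_hp
ceil(6 / 17) = ceil(0.3529) = 1
Interference = 1 * 3 = 3
R_next = 3 + 3 = 6
R_next = R_prev, so the iteration has converged (response time = 6).

6


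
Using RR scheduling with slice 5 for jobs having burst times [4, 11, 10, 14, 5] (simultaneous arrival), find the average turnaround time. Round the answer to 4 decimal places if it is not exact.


Time quantum = 5
Execution trace:
  J1 runs 4 units, time = 4
  J2 runs 5 units, time = 9
  J3 runs 5 units, time = 14
  J4 runs 5 units, time = 19
  J5 runs 5 units, time = 24
  J2 runs 5 units, time = 29
  J3 runs 5 units, time = 34
  J4 runs 5 units, time = 39
  J2 runs 1 units, time = 40
  J4 runs 4 units, time = 44
Finish times: [4, 40, 34, 44, 24]
Average turnaround = 146/5 = 29.2

29.2


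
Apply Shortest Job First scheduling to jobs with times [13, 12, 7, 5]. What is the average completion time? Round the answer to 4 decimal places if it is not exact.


SJF order (ascending): [5, 7, 12, 13]
Completion times:
  Job 1: burst=5, C=5
  Job 2: burst=7, C=12
  Job 3: burst=12, C=24
  Job 4: burst=13, C=37
Average completion = 78/4 = 19.5

19.5


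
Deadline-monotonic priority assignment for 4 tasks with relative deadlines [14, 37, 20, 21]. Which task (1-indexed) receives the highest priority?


Sort tasks by relative deadline (ascending):
  Task 1: deadline = 14
  Task 3: deadline = 20
  Task 4: deadline = 21
  Task 2: deadline = 37
Priority order (highest first): [1, 3, 4, 2]
Highest priority task = 1

1


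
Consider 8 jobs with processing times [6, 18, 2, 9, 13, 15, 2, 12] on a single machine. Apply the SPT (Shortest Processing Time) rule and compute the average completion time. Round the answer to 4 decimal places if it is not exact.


Sort jobs by processing time (SPT order): [2, 2, 6, 9, 12, 13, 15, 18]
Compute completion times sequentially:
  Job 1: processing = 2, completes at 2
  Job 2: processing = 2, completes at 4
  Job 3: processing = 6, completes at 10
  Job 4: processing = 9, completes at 19
  Job 5: processing = 12, completes at 31
  Job 6: processing = 13, completes at 44
  Job 7: processing = 15, completes at 59
  Job 8: processing = 18, completes at 77
Sum of completion times = 246
Average completion time = 246/8 = 30.75

30.75


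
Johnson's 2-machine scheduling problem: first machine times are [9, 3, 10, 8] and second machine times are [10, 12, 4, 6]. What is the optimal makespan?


Apply Johnson's rule:
  Group 1 (a <= b): [(2, 3, 12), (1, 9, 10)]
  Group 2 (a > b): [(4, 8, 6), (3, 10, 4)]
Optimal job order: [2, 1, 4, 3]
Schedule:
  Job 2: M1 done at 3, M2 done at 15
  Job 1: M1 done at 12, M2 done at 25
  Job 4: M1 done at 20, M2 done at 31
  Job 3: M1 done at 30, M2 done at 35
Makespan = 35

35


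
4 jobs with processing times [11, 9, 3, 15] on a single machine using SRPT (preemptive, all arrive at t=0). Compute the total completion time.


Since all jobs arrive at t=0, SRPT equals SPT ordering.
SPT order: [3, 9, 11, 15]
Completion times:
  Job 1: p=3, C=3
  Job 2: p=9, C=12
  Job 3: p=11, C=23
  Job 4: p=15, C=38
Total completion time = 3 + 12 + 23 + 38 = 76

76


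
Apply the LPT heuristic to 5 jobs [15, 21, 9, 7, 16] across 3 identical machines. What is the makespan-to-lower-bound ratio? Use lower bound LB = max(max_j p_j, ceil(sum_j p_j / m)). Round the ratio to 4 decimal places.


LPT order: [21, 16, 15, 9, 7]
Machine loads after assignment: [21, 23, 24]
LPT makespan = 24
Lower bound = max(max_job, ceil(total/3)) = max(21, 23) = 23
Ratio = 24 / 23 = 1.0435

1.0435


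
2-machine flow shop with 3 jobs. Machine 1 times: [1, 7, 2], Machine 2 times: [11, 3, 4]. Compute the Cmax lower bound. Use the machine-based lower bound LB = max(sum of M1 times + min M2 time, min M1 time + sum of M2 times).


LB1 = sum(M1 times) + min(M2 times) = 10 + 3 = 13
LB2 = min(M1 times) + sum(M2 times) = 1 + 18 = 19
Lower bound = max(LB1, LB2) = max(13, 19) = 19

19


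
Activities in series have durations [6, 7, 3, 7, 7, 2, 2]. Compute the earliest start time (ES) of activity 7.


Activity 7 starts after activities 1 through 6 complete.
Predecessor durations: [6, 7, 3, 7, 7, 2]
ES = 6 + 7 + 3 + 7 + 7 + 2 = 32

32


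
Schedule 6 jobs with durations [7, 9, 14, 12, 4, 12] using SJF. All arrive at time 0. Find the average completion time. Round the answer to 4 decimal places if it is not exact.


SJF order (ascending): [4, 7, 9, 12, 12, 14]
Completion times:
  Job 1: burst=4, C=4
  Job 2: burst=7, C=11
  Job 3: burst=9, C=20
  Job 4: burst=12, C=32
  Job 5: burst=12, C=44
  Job 6: burst=14, C=58
Average completion = 169/6 = 28.1667

28.1667


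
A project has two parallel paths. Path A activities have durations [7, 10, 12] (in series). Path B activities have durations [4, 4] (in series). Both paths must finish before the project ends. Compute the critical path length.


Path A total = 7 + 10 + 12 = 29
Path B total = 4 + 4 = 8
Critical path = longest path = max(29, 8) = 29

29


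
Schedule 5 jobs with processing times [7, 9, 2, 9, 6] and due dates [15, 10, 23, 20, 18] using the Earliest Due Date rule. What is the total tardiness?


Sort by due date (EDD order): [(9, 10), (7, 15), (6, 18), (9, 20), (2, 23)]
Compute completion times and tardiness:
  Job 1: p=9, d=10, C=9, tardiness=max(0,9-10)=0
  Job 2: p=7, d=15, C=16, tardiness=max(0,16-15)=1
  Job 3: p=6, d=18, C=22, tardiness=max(0,22-18)=4
  Job 4: p=9, d=20, C=31, tardiness=max(0,31-20)=11
  Job 5: p=2, d=23, C=33, tardiness=max(0,33-23)=10
Total tardiness = 26

26


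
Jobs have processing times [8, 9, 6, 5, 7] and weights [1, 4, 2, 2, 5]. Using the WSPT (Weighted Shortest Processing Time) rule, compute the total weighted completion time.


Compute p/w ratios and sort ascending (WSPT): [(7, 5), (9, 4), (5, 2), (6, 2), (8, 1)]
Compute weighted completion times:
  Job (p=7,w=5): C=7, w*C=5*7=35
  Job (p=9,w=4): C=16, w*C=4*16=64
  Job (p=5,w=2): C=21, w*C=2*21=42
  Job (p=6,w=2): C=27, w*C=2*27=54
  Job (p=8,w=1): C=35, w*C=1*35=35
Total weighted completion time = 230

230


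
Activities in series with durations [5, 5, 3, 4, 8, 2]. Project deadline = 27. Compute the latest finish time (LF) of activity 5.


LF(activity 5) = deadline - sum of successor durations
Successors: activities 6 through 6 with durations [2]
Sum of successor durations = 2
LF = 27 - 2 = 25

25


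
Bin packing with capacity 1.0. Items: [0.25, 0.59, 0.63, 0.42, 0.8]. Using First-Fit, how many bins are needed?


Place items sequentially using First-Fit:
  Item 0.25 -> new Bin 1
  Item 0.59 -> Bin 1 (now 0.84)
  Item 0.63 -> new Bin 2
  Item 0.42 -> new Bin 3
  Item 0.8 -> new Bin 4
Total bins used = 4

4


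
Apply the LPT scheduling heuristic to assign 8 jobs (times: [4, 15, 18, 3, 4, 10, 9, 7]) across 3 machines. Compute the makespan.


Sort jobs in decreasing order (LPT): [18, 15, 10, 9, 7, 4, 4, 3]
Assign each job to the least loaded machine:
  Machine 1: jobs [18, 4, 3], load = 25
  Machine 2: jobs [15, 7], load = 22
  Machine 3: jobs [10, 9, 4], load = 23
Makespan = max load = 25

25


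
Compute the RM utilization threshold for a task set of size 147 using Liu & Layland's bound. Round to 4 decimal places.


Compute 2^(1/147) = 1.0047264214
Subtract 1: 1.0047264214 - 1 = 0.0047264214
Multiply by n: 147 * 0.0047264214 = 0.6947839458
Round to 4 dp: 0.6948

0.6948


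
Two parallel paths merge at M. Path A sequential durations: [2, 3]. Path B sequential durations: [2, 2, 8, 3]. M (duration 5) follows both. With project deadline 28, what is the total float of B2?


Forward pass: ES(B2) = sum of predecessors on chain B = 2
EF = ES + duration = 2 + 2 = 4
Backward pass: LF(M) = deadline = 28; LS(M) = 28 - 5 = 23
LF(B2) = LS(M) - sum(successors on chain B) = 23 - 11 = 12
LS = LF - duration = 12 - 2 = 10
Total float = LS - ES = 10 - 2 = 8

8


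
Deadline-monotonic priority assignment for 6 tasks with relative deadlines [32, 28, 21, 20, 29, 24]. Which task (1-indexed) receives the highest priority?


Sort tasks by relative deadline (ascending):
  Task 4: deadline = 20
  Task 3: deadline = 21
  Task 6: deadline = 24
  Task 2: deadline = 28
  Task 5: deadline = 29
  Task 1: deadline = 32
Priority order (highest first): [4, 3, 6, 2, 5, 1]
Highest priority task = 4

4


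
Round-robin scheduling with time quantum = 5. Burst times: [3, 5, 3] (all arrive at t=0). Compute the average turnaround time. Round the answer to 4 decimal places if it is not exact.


Time quantum = 5
Execution trace:
  J1 runs 3 units, time = 3
  J2 runs 5 units, time = 8
  J3 runs 3 units, time = 11
Finish times: [3, 8, 11]
Average turnaround = 22/3 = 7.3333

7.3333


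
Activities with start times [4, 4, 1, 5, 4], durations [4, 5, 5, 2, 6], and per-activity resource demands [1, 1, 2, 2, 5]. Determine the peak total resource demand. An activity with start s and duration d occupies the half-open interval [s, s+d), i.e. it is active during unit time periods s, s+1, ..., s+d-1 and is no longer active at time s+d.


Each activity i is active on [start_i, start_i + duration_i).
Compute total resource usage per time slot:
  t=0: active resources = [], total = 0
  t=1: active resources = [2], total = 2
  t=2: active resources = [2], total = 2
  t=3: active resources = [2], total = 2
  t=4: active resources = [1, 1, 2, 5], total = 9
  t=5: active resources = [1, 1, 2, 2, 5], total = 11
  t=6: active resources = [1, 1, 2, 5], total = 9
  t=7: active resources = [1, 1, 5], total = 7
  t=8: active resources = [1, 5], total = 6
  t=9: active resources = [5], total = 5
Peak resource demand = 11

11


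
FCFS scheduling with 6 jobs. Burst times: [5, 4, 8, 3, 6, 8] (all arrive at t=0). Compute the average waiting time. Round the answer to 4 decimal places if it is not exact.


FCFS order (as given): [5, 4, 8, 3, 6, 8]
Waiting times:
  Job 1: wait = 0
  Job 2: wait = 5
  Job 3: wait = 9
  Job 4: wait = 17
  Job 5: wait = 20
  Job 6: wait = 26
Sum of waiting times = 77
Average waiting time = 77/6 = 12.8333

12.8333


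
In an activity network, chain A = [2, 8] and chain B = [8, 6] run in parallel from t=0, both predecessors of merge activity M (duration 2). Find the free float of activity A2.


ES(A2) = sum of predecessors on chain A = 2
EF(A2) = ES + duration = 2 + 8 = 10
Successor of A2 is M. ES(M) = max(sum(A), sum(B)) = max(10, 14) = 14
Free float = ES(successor) - EF(current) = 14 - 10 = 4

4


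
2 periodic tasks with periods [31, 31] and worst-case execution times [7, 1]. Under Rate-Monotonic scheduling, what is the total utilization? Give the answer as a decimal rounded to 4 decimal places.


Compute individual utilizations (exact fractions):
  Task 1: C/T = 7/31 (approx. 0.2258)
  Task 2: C/T = 1/31 (approx. 0.0323)
Total utilization U = 7/31 + 1/31 = 8/31
Rounded to 4 decimal places: U = 0.2581
RM (Liu & Layland) bound for 2 tasks = 0.828427; compare with U = 8/31 (approx. 0.258065)
U <= bound, so schedulable by RM sufficient condition.

0.2581


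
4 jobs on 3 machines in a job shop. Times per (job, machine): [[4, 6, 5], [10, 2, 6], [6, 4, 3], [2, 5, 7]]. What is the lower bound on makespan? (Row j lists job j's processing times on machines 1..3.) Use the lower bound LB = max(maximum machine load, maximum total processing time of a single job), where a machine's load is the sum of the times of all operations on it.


Machine loads:
  Machine 1: 4 + 10 + 6 + 2 = 22
  Machine 2: 6 + 2 + 4 + 5 = 17
  Machine 3: 5 + 6 + 3 + 7 = 21
Max machine load = 22
Job totals:
  Job 1: 15
  Job 2: 18
  Job 3: 13
  Job 4: 14
Max job total = 18
Lower bound = max(22, 18) = 22

22


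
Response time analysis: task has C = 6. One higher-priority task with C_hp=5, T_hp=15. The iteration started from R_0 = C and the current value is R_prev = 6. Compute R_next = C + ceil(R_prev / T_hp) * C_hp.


R_next = C + ceil(R_prev / T_hp) * C_hp
ceil(6 / 15) = ceil(0.4) = 1
Interference = 1 * 5 = 5
R_next = 6 + 5 = 11

11


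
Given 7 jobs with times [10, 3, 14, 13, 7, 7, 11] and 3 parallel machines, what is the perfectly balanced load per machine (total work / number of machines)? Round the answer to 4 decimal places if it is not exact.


Total processing time = 10 + 3 + 14 + 13 + 7 + 7 + 11 = 65
Number of machines = 3
Ideal balanced load = 65 / 3 = 21.6667

21.6667


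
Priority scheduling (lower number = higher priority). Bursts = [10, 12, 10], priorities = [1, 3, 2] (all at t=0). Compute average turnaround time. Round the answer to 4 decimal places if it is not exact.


Sort by priority (ascending = highest first):
Order: [(1, 10), (2, 10), (3, 12)]
Completion times:
  Priority 1, burst=10, C=10
  Priority 2, burst=10, C=20
  Priority 3, burst=12, C=32
Average turnaround = 62/3 = 20.6667

20.6667


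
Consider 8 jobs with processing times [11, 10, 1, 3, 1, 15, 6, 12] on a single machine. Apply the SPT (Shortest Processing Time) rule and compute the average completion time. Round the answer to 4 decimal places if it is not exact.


Sort jobs by processing time (SPT order): [1, 1, 3, 6, 10, 11, 12, 15]
Compute completion times sequentially:
  Job 1: processing = 1, completes at 1
  Job 2: processing = 1, completes at 2
  Job 3: processing = 3, completes at 5
  Job 4: processing = 6, completes at 11
  Job 5: processing = 10, completes at 21
  Job 6: processing = 11, completes at 32
  Job 7: processing = 12, completes at 44
  Job 8: processing = 15, completes at 59
Sum of completion times = 175
Average completion time = 175/8 = 21.875

21.875
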